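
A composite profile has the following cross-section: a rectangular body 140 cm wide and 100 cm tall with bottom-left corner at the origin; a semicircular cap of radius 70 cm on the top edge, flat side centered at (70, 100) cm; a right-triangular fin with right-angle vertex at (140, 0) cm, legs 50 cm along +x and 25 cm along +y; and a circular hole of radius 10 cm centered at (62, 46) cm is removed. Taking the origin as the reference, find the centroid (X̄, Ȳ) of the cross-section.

rectangular body: A = 140 × 100 = 14000.00, centroid at (70.00, 50.00).
semicircular top: A = ½π·70² = 7696.90, centroid at (70.00, 129.71).
triangular fin: A = ½·50·25 = 625.00, centroid at (156.67, 8.33).
hole: A = −π·10² = -314.16, centroid at (62.00, 46.00).
ΣA = 22007.74 cm², ΣAX̄ = 1597221.93 cm³, ΣAȲ = 1689113.87 cm³.
X̄ = 1597221.93/22007.74 = 72.58 cm; Ȳ = 1689113.87/22007.74 = 76.75 cm.

X̄ = 72.58 cm, Ȳ = 76.75 cm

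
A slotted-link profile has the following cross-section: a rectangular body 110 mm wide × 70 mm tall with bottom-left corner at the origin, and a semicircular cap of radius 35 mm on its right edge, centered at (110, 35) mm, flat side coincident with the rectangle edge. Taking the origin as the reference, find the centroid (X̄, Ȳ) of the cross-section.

X̄ = 68.97 mm, Ȳ = 35.00 mm

rectangular body: A = 110 × 70 = 7700.00, centroid at (55.00, 35.00).
semicircular end: A = ½π·35² = 1924.23, centroid at (124.85, 35.00).
ΣA = 9624.23 mm²
ΣAX̄ = (7700.00)(55.00) + (1924.23)(124.85) = 663748.14 mm³
ΣAȲ = (7700.00)(35.00) + (1924.23)(35.00) = 336847.89 mm³
X̄ = 663748.14 / 9624.23 = 68.97 mm
Ȳ = 336847.89 / 9624.23 = 35.00 mm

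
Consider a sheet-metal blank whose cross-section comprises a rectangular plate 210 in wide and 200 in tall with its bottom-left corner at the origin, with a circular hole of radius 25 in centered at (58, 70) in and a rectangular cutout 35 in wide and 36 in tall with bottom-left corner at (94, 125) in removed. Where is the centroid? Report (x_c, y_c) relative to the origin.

x_c = 107.17 in, y_c = 100.12 in

plate: A = 210 × 200 = 42000.00, centroid at (105.00, 100.00).
hole 1: A = −π·25² = -1963.50, centroid at (58.00, 70.00).
hole 2: A = −(35 × 36) = -1260.00, centroid at (111.50, 143.00).
ΣA = 38776.50 in²
ΣAx_c = (42000.00)(105.00) + (-1963.50)(58.00) + (-1260.00)(111.50) = 4155627.27 in³
ΣAy_c = (42000.00)(100.00) + (-1963.50)(70.00) + (-1260.00)(143.00) = 3882375.32 in³
x_c = 4155627.27 / 38776.50 = 107.17 in
y_c = 3882375.32 / 38776.50 = 100.12 in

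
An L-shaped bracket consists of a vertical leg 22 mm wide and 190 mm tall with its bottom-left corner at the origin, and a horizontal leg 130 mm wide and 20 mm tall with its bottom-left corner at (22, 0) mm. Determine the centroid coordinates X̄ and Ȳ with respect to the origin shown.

vertical leg: A = 22 × 190 = 4180.00, centroid at (11.00, 95.00).
horizontal leg: A = 130 × 20 = 2600.00, centroid at (87.00, 10.00).
ΣA = 6780.00 mm²
ΣAX̄ = (4180.00)(11.00) + (2600.00)(87.00) = 272180.00 mm³
ΣAȲ = (4180.00)(95.00) + (2600.00)(10.00) = 423100.00 mm³
X̄ = 272180.00 / 6780.00 = 40.14 mm
Ȳ = 423100.00 / 6780.00 = 62.40 mm

X̄ = 40.14 mm, Ȳ = 62.40 mm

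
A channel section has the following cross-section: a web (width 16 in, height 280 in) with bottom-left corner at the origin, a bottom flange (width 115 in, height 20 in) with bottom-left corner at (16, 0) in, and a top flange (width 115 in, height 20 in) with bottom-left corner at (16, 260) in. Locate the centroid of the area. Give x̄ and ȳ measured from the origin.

x̄ = 41.18 in, ȳ = 140.00 in

Part | A | x̄ᵢ | ȳᵢ | A·x̄ᵢ | A·ȳᵢ
web | 4480.00 | 8.00 | 140.00 | 35840.00 | 627200.00
bottom flange | 2300.00 | 73.50 | 10.00 | 169050.00 | 23000.00
top flange | 2300.00 | 73.50 | 270.00 | 169050.00 | 621000.00
Σ | 9080.00 |  |  | 373940.00 | 1271200.00
x̄ = 373940.00 / 9080.00 = 41.18 in
ȳ = 1271200.00 / 9080.00 = 140.00 in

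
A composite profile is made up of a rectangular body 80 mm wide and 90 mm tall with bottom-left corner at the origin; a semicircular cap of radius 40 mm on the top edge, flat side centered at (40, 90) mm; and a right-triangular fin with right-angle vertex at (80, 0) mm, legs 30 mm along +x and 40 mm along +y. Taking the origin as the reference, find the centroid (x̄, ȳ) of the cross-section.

rectangular body: A = 80 × 90 = 7200.00, centroid at (40.00, 45.00).
semicircular top: A = ½π·40² = 2513.27, centroid at (40.00, 106.98).
triangular fin: A = ½·30·40 = 600.00, centroid at (90.00, 13.33).
ΣA = 10313.27 mm²
ΣAx̄ = (7200.00)(40.00) + (2513.27)(40.00) + (600.00)(90.00) = 442530.96 mm³
ΣAȳ = (7200.00)(45.00) + (2513.27)(106.98) + (600.00)(13.33) = 600861.34 mm³
x̄ = 442530.96 / 10313.27 = 42.91 mm
ȳ = 600861.34 / 10313.27 = 58.26 mm

x̄ = 42.91 mm, ȳ = 58.26 mm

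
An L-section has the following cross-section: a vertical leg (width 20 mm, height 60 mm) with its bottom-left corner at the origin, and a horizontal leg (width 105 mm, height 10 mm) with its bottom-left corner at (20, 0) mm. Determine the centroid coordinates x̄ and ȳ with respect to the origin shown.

Part | A | x̄ᵢ | ȳᵢ | A·x̄ᵢ | A·ȳᵢ
vertical leg | 1200.00 | 10.00 | 30.00 | 12000.00 | 36000.00
horizontal leg | 1050.00 | 72.50 | 5.00 | 76125.00 | 5250.00
Σ | 2250.00 |  |  | 88125.00 | 41250.00
x̄ = 88125.00 / 2250.00 = 39.17 mm
ȳ = 41250.00 / 2250.00 = 18.33 mm

x̄ = 39.17 mm, ȳ = 18.33 mm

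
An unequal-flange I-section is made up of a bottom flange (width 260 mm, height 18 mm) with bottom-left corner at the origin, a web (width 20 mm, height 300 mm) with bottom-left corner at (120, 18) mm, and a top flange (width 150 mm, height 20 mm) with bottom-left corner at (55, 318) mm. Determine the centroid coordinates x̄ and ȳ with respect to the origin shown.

bottom flange: A = 260 × 18 = 4680.00, centroid at (130.00, 9.00).
web: A = 20 × 300 = 6000.00, centroid at (130.00, 168.00).
top flange: A = 150 × 20 = 3000.00, centroid at (130.00, 328.00).
ΣA = 13680.00 mm²
ΣAx̄ = (4680.00)(130.00) + (6000.00)(130.00) + (3000.00)(130.00) = 1778400.00 mm³
ΣAȳ = (4680.00)(9.00) + (6000.00)(168.00) + (3000.00)(328.00) = 2034120.00 mm³
x̄ = 1778400.00 / 13680.00 = 130.00 mm
ȳ = 2034120.00 / 13680.00 = 148.69 mm

x̄ = 130.00 mm, ȳ = 148.69 mm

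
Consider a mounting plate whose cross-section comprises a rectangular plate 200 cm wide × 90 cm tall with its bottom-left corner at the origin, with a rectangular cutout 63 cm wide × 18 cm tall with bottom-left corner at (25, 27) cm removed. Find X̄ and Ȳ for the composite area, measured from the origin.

X̄ = 102.92 cm, Ȳ = 45.61 cm

plate: A = 200 × 90 = 18000.00, centroid at (100.00, 45.00).
hole: A = −(63 × 18) = -1134.00, centroid at (56.50, 36.00).
ΣA = 16866.00 cm², ΣAX̄ = 1735929.00 cm³, ΣAȲ = 769176.00 cm³.
X̄ = 1735929.00/16866.00 = 102.92 cm; Ȳ = 769176.00/16866.00 = 45.61 cm.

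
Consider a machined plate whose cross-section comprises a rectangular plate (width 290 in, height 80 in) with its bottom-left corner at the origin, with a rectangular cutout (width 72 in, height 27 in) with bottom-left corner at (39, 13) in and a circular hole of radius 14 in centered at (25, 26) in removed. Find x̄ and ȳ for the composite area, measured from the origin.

Part | A | x̄ᵢ | ȳᵢ | A·x̄ᵢ | A·ȳᵢ
plate | 23200.00 | 145.00 | 40.00 | 3364000.00 | 928000.00
hole 1 | -1944.00 | 75.00 | 26.50 | -145800.00 | -51516.00
hole 2 | -615.75 | 25.00 | 26.00 | -15393.80 | -16009.56
Σ | 20640.25 |  |  | 3202806.20 | 860474.44
x̄ = 3202806.20 / 20640.25 = 155.17 in
ȳ = 860474.44 / 20640.25 = 41.69 in

x̄ = 155.17 in, ȳ = 41.69 in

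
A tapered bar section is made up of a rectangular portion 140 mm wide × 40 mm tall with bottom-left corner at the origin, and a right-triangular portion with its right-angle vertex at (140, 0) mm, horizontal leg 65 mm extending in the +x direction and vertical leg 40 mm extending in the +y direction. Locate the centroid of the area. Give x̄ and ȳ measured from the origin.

Part | A | x̄ᵢ | ȳᵢ | A·x̄ᵢ | A·ȳᵢ
rectangular portion | 5600.00 | 70.00 | 20.00 | 392000.00 | 112000.00
triangular portion | 1300.00 | 161.67 | 13.33 | 210166.67 | 17333.33
Σ | 6900.00 |  |  | 602166.67 | 129333.33
x̄ = 602166.67 / 6900.00 = 87.27 mm
ȳ = 129333.33 / 6900.00 = 18.74 mm

x̄ = 87.27 mm, ȳ = 18.74 mm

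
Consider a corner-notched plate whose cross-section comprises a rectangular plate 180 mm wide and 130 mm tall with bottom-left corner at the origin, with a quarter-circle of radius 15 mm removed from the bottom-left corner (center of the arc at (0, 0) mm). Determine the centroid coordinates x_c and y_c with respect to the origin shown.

plate: A = 180 × 130 = 23400.00, centroid at (90.00, 65.00).
removed quarter-circle: A = −¼π·15² = -176.71, centroid at (6.37, 6.37).
ΣA = 23223.29 mm²
ΣAx_c = (23400.00)(90.00) + (-176.71)(6.37) = 2104875.00 mm³
ΣAy_c = (23400.00)(65.00) + (-176.71)(6.37) = 1519875.00 mm³
x_c = 2104875.00 / 23223.29 = 90.64 mm
y_c = 1519875.00 / 23223.29 = 65.45 mm

x_c = 90.64 mm, y_c = 65.45 mm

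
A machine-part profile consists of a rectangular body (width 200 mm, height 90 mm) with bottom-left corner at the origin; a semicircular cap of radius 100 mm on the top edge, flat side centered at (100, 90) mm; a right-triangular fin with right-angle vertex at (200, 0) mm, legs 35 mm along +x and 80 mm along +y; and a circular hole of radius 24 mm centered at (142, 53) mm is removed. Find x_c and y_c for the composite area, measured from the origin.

x_c = 102.41 mm, y_c = 85.04 mm

rectangular body: A = 200 × 90 = 18000.00, centroid at (100.00, 45.00).
semicircular top: A = ½π·100² = 15707.96, centroid at (100.00, 132.44).
triangular fin: A = ½·35·80 = 1400.00, centroid at (211.67, 26.67).
hole: A = −π·24² = -1809.56, centroid at (142.00, 53.00).
ΣA = 33298.41 mm², ΣAx_c = 3410172.51 mm³, ΣAy_c = 2831810.15 mm³.
x_c = 3410172.51/33298.41 = 102.41 mm; y_c = 2831810.15/33298.41 = 85.04 mm.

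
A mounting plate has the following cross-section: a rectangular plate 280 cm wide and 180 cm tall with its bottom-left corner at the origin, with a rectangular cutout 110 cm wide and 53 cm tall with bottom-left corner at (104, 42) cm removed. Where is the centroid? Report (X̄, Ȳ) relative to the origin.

plate: A = 280 × 180 = 50400.00, centroid at (140.00, 90.00).
hole: A = −(110 × 53) = -5830.00, centroid at (159.00, 68.50).
ΣA = 44570.00 cm²
ΣAX̄ = (50400.00)(140.00) + (-5830.00)(159.00) = 6129030.00 cm³
ΣAȲ = (50400.00)(90.00) + (-5830.00)(68.50) = 4136645.00 cm³
X̄ = 6129030.00 / 44570.00 = 137.51 cm
Ȳ = 4136645.00 / 44570.00 = 92.81 cm

X̄ = 137.51 cm, Ȳ = 92.81 cm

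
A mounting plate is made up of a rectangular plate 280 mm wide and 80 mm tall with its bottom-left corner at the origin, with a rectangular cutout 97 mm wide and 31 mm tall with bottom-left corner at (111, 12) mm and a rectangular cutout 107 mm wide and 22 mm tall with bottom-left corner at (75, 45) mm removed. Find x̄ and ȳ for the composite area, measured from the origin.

plate: A = 280 × 80 = 22400.00, centroid at (140.00, 40.00).
hole 1: A = −(97 × 31) = -3007.00, centroid at (159.50, 27.50).
hole 2: A = −(107 × 22) = -2354.00, centroid at (128.50, 56.00).
ΣA = 17039.00 mm², ΣAx̄ = 2353894.50 mm³, ΣAȳ = 681483.50 mm³.
x̄ = 2353894.50/17039.00 = 138.15 mm; ȳ = 681483.50/17039.00 = 40.00 mm.

x̄ = 138.15 mm, ȳ = 40.00 mm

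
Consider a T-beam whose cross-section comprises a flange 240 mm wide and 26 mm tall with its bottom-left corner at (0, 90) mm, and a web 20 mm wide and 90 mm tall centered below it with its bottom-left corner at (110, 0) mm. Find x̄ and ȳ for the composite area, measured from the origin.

x̄ = 120.00 mm, ȳ = 90.01 mm

Part | A | x̄ᵢ | ȳᵢ | A·x̄ᵢ | A·ȳᵢ
web | 1800.00 | 120.00 | 45.00 | 216000.00 | 81000.00
flange | 6240.00 | 120.00 | 103.00 | 748800.00 | 642720.00
Σ | 8040.00 |  |  | 964800.00 | 723720.00
x̄ = 964800.00 / 8040.00 = 120.00 mm
ȳ = 723720.00 / 8040.00 = 90.01 mm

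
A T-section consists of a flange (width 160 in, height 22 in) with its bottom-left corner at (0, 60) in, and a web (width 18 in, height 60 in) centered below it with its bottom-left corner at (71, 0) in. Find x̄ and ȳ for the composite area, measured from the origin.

x̄ = 80.00 in, ȳ = 61.37 in

Part | A | x̄ᵢ | ȳᵢ | A·x̄ᵢ | A·ȳᵢ
web | 1080.00 | 80.00 | 30.00 | 86400.00 | 32400.00
flange | 3520.00 | 80.00 | 71.00 | 281600.00 | 249920.00
Σ | 4600.00 |  |  | 368000.00 | 282320.00
x̄ = 368000.00 / 4600.00 = 80.00 in
ȳ = 282320.00 / 4600.00 = 61.37 in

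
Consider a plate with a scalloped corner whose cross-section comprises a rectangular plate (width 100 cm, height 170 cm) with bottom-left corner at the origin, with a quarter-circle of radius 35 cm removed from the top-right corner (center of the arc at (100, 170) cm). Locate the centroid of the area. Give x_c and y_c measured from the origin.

plate: A = 100 × 170 = 17000.00, centroid at (50.00, 85.00).
removed quarter-circle: A = −¼π·35² = -962.11, centroid at (85.15, 155.15).
ΣA = 16037.89 cm², ΣAx_c = 768080.39 cm³, ΣAy_c = 1295732.50 cm³.
x_c = 768080.39/16037.89 = 47.89 cm; y_c = 1295732.50/16037.89 = 80.79 cm.

x_c = 47.89 cm, y_c = 80.79 cm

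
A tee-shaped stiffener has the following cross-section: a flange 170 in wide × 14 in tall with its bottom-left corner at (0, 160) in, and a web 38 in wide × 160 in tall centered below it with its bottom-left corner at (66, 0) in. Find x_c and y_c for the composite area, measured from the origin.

web: A = 38 × 160 = 6080.00, centroid at (85.00, 80.00).
flange: A = 170 × 14 = 2380.00, centroid at (85.00, 167.00).
ΣA = 8460.00 in²
ΣAx_c = (6080.00)(85.00) + (2380.00)(85.00) = 719100.00 in³
ΣAy_c = (6080.00)(80.00) + (2380.00)(167.00) = 883860.00 in³
x_c = 719100.00 / 8460.00 = 85.00 in
y_c = 883860.00 / 8460.00 = 104.48 in

x_c = 85.00 in, y_c = 104.48 in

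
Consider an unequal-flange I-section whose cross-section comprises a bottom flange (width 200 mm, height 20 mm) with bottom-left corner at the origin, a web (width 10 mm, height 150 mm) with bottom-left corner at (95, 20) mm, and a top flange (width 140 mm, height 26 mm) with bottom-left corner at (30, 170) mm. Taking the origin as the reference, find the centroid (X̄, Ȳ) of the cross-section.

bottom flange: A = 200 × 20 = 4000.00, centroid at (100.00, 10.00).
web: A = 10 × 150 = 1500.00, centroid at (100.00, 95.00).
top flange: A = 140 × 26 = 3640.00, centroid at (100.00, 183.00).
ΣA = 9140.00 mm²
ΣAX̄ = (4000.00)(100.00) + (1500.00)(100.00) + (3640.00)(100.00) = 914000.00 mm³
ΣAȲ = (4000.00)(10.00) + (1500.00)(95.00) + (3640.00)(183.00) = 848620.00 mm³
X̄ = 914000.00 / 9140.00 = 100.00 mm
Ȳ = 848620.00 / 9140.00 = 92.85 mm

X̄ = 100.00 mm, Ȳ = 92.85 mm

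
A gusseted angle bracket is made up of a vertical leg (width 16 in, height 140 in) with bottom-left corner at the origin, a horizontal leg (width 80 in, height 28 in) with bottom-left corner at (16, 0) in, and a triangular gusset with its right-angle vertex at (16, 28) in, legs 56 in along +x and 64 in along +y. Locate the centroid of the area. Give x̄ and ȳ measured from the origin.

x̄ = 32.76 in, ȳ = 44.10 in

vertical leg: A = 16 × 140 = 2240.00, centroid at (8.00, 70.00).
horizontal leg: A = 80 × 28 = 2240.00, centroid at (56.00, 14.00).
gusset: A = ½·56·64 = 1792.00, centroid at (34.67, 49.33).
ΣA = 6272.00 in²
ΣAx̄ = (2240.00)(8.00) + (2240.00)(56.00) + (1792.00)(34.67) = 205482.67 in³
ΣAȳ = (2240.00)(70.00) + (2240.00)(14.00) + (1792.00)(49.33) = 276565.33 in³
x̄ = 205482.67 / 6272.00 = 32.76 in
ȳ = 276565.33 / 6272.00 = 44.10 in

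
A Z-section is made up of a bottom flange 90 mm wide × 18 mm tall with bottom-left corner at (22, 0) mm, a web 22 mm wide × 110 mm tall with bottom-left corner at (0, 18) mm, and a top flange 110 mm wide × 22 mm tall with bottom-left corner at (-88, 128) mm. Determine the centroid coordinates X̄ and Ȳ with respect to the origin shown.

bottom flange: A = 90 × 18 = 1620.00, centroid at (67.00, 9.00).
web: A = 22 × 110 = 2420.00, centroid at (11.00, 73.00).
top flange: A = 110 × 22 = 2420.00, centroid at (-33.00, 139.00).
ΣA = 6460.00 mm²
ΣAX̄ = (1620.00)(67.00) + (2420.00)(11.00) + (2420.00)(-33.00) = 55300.00 mm³
ΣAȲ = (1620.00)(9.00) + (2420.00)(73.00) + (2420.00)(139.00) = 527620.00 mm³
X̄ = 55300.00 / 6460.00 = 8.56 mm
Ȳ = 527620.00 / 6460.00 = 81.67 mm

X̄ = 8.56 mm, Ȳ = 81.67 mm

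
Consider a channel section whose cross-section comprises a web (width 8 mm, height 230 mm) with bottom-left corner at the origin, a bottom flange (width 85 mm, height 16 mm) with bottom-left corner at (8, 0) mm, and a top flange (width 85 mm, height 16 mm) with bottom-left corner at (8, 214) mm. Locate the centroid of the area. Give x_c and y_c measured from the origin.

web: A = 8 × 230 = 1840.00, centroid at (4.00, 115.00).
bottom flange: A = 85 × 16 = 1360.00, centroid at (50.50, 8.00).
top flange: A = 85 × 16 = 1360.00, centroid at (50.50, 222.00).
ΣA = 4560.00 mm², ΣAx_c = 144720.00 mm³, ΣAy_c = 524400.00 mm³.
x_c = 144720.00/4560.00 = 31.74 mm; y_c = 524400.00/4560.00 = 115.00 mm.

x_c = 31.74 mm, y_c = 115.00 mm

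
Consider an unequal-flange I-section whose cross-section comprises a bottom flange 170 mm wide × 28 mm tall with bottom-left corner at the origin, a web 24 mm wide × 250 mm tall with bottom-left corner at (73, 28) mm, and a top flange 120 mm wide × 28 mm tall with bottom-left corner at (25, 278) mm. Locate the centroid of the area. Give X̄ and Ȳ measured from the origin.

bottom flange: A = 170 × 28 = 4760.00, centroid at (85.00, 14.00).
web: A = 24 × 250 = 6000.00, centroid at (85.00, 153.00).
top flange: A = 120 × 28 = 3360.00, centroid at (85.00, 292.00).
ΣA = 14120.00 mm²
ΣAX̄ = (4760.00)(85.00) + (6000.00)(85.00) + (3360.00)(85.00) = 1200200.00 mm³
ΣAȲ = (4760.00)(14.00) + (6000.00)(153.00) + (3360.00)(292.00) = 1965760.00 mm³
X̄ = 1200200.00 / 14120.00 = 85.00 mm
Ȳ = 1965760.00 / 14120.00 = 139.22 mm

X̄ = 85.00 mm, Ȳ = 139.22 mm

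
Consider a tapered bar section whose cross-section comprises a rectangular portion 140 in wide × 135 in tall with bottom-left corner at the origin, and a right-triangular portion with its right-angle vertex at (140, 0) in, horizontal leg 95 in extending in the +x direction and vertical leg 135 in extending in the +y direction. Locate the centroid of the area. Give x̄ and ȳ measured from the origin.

rectangular portion: A = 140 × 135 = 18900.00, centroid at (70.00, 67.50).
triangular portion: A = ½·95·135 = 6412.50, centroid at (171.67, 45.00).
ΣA = 25312.50 in²
ΣAx̄ = (18900.00)(70.00) + (6412.50)(171.67) = 2423812.50 in³
ΣAȳ = (18900.00)(67.50) + (6412.50)(45.00) = 1564312.50 in³
x̄ = 2423812.50 / 25312.50 = 95.76 in
ȳ = 1564312.50 / 25312.50 = 61.80 in

x̄ = 95.76 in, ȳ = 61.80 in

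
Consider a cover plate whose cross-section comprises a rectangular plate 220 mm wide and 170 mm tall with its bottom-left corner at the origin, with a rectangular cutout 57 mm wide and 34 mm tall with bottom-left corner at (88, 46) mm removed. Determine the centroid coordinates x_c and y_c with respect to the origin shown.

x_c = 109.64 mm, y_c = 86.20 mm

plate: A = 220 × 170 = 37400.00, centroid at (110.00, 85.00).
hole: A = −(57 × 34) = -1938.00, centroid at (116.50, 63.00).
ΣA = 35462.00 mm²
ΣAx_c = (37400.00)(110.00) + (-1938.00)(116.50) = 3888223.00 mm³
ΣAy_c = (37400.00)(85.00) + (-1938.00)(63.00) = 3056906.00 mm³
x_c = 3888223.00 / 35462.00 = 109.64 mm
y_c = 3056906.00 / 35462.00 = 86.20 mm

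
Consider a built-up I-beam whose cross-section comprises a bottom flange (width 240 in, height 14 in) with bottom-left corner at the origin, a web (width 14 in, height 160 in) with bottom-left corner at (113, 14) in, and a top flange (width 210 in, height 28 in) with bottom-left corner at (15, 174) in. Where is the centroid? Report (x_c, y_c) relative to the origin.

x_c = 120.00 in, y_c = 116.68 in

bottom flange: A = 240 × 14 = 3360.00, centroid at (120.00, 7.00).
web: A = 14 × 160 = 2240.00, centroid at (120.00, 94.00).
top flange: A = 210 × 28 = 5880.00, centroid at (120.00, 188.00).
ΣA = 11480.00 in², ΣAx_c = 1377600.00 in³, ΣAy_c = 1339520.00 in³.
x_c = 1377600.00/11480.00 = 120.00 in; y_c = 1339520.00/11480.00 = 116.68 in.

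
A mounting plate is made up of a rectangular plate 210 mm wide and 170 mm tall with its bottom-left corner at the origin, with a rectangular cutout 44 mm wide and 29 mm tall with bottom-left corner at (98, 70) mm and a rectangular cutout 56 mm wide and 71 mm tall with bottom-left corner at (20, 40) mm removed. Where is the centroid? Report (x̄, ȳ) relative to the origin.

x̄ = 111.81 mm, ȳ = 86.26 mm

plate: A = 210 × 170 = 35700.00, centroid at (105.00, 85.00).
hole 1: A = −(44 × 29) = -1276.00, centroid at (120.00, 84.50).
hole 2: A = −(56 × 71) = -3976.00, centroid at (48.00, 75.50).
ΣA = 30448.00 mm²
ΣAx̄ = (35700.00)(105.00) + (-1276.00)(120.00) + (-3976.00)(48.00) = 3404532.00 mm³
ΣAȳ = (35700.00)(85.00) + (-1276.00)(84.50) + (-3976.00)(75.50) = 2626490.00 mm³
x̄ = 3404532.00 / 30448.00 = 111.81 mm
ȳ = 2626490.00 / 30448.00 = 86.26 mm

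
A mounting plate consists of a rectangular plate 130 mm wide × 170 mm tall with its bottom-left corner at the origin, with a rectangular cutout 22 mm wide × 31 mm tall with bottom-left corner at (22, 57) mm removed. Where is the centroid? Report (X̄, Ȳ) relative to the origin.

plate: A = 130 × 170 = 22100.00, centroid at (65.00, 85.00).
hole: A = −(22 × 31) = -682.00, centroid at (33.00, 72.50).
ΣA = 21418.00 mm²
ΣAX̄ = (22100.00)(65.00) + (-682.00)(33.00) = 1413994.00 mm³
ΣAȲ = (22100.00)(85.00) + (-682.00)(72.50) = 1829055.00 mm³
X̄ = 1413994.00 / 21418.00 = 66.02 mm
Ȳ = 1829055.00 / 21418.00 = 85.40 mm

X̄ = 66.02 mm, Ȳ = 85.40 mm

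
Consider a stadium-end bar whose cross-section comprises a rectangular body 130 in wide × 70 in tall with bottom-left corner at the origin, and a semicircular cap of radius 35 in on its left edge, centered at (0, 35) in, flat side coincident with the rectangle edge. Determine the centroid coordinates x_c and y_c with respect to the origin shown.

x_c = 51.06 in, y_c = 35.00 in

rectangular body: A = 130 × 70 = 9100.00, centroid at (65.00, 35.00).
semicircular end: A = ½π·35² = 1924.23, centroid at (-14.85, 35.00).
ΣA = 11024.23 in²
ΣAx_c = (9100.00)(65.00) + (1924.23)(-14.85) = 562916.67 in³
ΣAy_c = (9100.00)(35.00) + (1924.23)(35.00) = 385847.89 in³
x_c = 562916.67 / 11024.23 = 51.06 in
y_c = 385847.89 / 11024.23 = 35.00 in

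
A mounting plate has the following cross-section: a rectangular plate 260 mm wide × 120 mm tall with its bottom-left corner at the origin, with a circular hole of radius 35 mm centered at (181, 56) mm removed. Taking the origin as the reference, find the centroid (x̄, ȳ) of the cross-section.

x̄ = 122.82 mm, ȳ = 60.56 mm

plate: A = 260 × 120 = 31200.00, centroid at (130.00, 60.00).
hole: A = −π·35² = -3848.45, centroid at (181.00, 56.00).
ΣA = 27351.55 mm²
ΣAx̄ = (31200.00)(130.00) + (-3848.45)(181.00) = 3359430.37 mm³
ΣAȳ = (31200.00)(60.00) + (-3848.45)(56.00) = 1656486.74 mm³
x̄ = 3359430.37 / 27351.55 = 122.82 mm
ȳ = 1656486.74 / 27351.55 = 60.56 mm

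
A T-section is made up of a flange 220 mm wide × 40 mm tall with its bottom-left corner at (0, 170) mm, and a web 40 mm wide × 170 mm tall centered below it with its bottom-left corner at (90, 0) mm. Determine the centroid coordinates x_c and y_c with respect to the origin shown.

web: A = 40 × 170 = 6800.00, centroid at (110.00, 85.00).
flange: A = 220 × 40 = 8800.00, centroid at (110.00, 190.00).
ΣA = 15600.00 mm²
ΣAx_c = (6800.00)(110.00) + (8800.00)(110.00) = 1716000.00 mm³
ΣAy_c = (6800.00)(85.00) + (8800.00)(190.00) = 2250000.00 mm³
x_c = 1716000.00 / 15600.00 = 110.00 mm
y_c = 2250000.00 / 15600.00 = 144.23 mm

x_c = 110.00 mm, y_c = 144.23 mm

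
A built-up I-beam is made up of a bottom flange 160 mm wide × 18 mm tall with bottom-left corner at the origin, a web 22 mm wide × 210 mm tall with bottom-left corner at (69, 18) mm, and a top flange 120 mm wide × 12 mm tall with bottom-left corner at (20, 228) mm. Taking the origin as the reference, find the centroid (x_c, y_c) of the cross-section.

Part | A | x̄ᵢ | ȳᵢ | A·x̄ᵢ | A·ȳᵢ
bottom flange | 2880.00 | 80.00 | 9.00 | 230400.00 | 25920.00
web | 4620.00 | 80.00 | 123.00 | 369600.00 | 568260.00
top flange | 1440.00 | 80.00 | 234.00 | 115200.00 | 336960.00
Σ | 8940.00 |  |  | 715200.00 | 931140.00
x_c = 715200.00 / 8940.00 = 80.00 mm
y_c = 931140.00 / 8940.00 = 104.15 mm

x_c = 80.00 mm, y_c = 104.15 mm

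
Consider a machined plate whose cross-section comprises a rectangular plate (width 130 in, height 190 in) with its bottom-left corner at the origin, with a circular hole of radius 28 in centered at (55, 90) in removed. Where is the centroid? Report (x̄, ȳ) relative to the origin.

plate: A = 130 × 190 = 24700.00, centroid at (65.00, 95.00).
hole: A = −π·28² = -2463.01, centroid at (55.00, 90.00).
ΣA = 22236.99 in²
ΣAx̄ = (24700.00)(65.00) + (-2463.01)(55.00) = 1470034.52 in³
ΣAȳ = (24700.00)(95.00) + (-2463.01)(90.00) = 2124829.22 in³
x̄ = 1470034.52 / 22236.99 = 66.11 in
ȳ = 2124829.22 / 22236.99 = 95.55 in

x̄ = 66.11 in, ȳ = 95.55 in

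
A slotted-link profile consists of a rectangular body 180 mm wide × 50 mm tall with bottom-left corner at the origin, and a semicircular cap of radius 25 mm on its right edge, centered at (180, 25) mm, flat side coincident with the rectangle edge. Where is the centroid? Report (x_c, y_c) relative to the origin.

rectangular body: A = 180 × 50 = 9000.00, centroid at (90.00, 25.00).
semicircular end: A = ½π·25² = 981.75, centroid at (190.61, 25.00).
ΣA = 9981.75 mm²
ΣAx_c = (9000.00)(90.00) + (981.75)(190.61) = 997131.25 mm³
ΣAy_c = (9000.00)(25.00) + (981.75)(25.00) = 249543.69 mm³
x_c = 997131.25 / 9981.75 = 99.90 mm
y_c = 249543.69 / 9981.75 = 25.00 mm

x_c = 99.90 mm, y_c = 25.00 mm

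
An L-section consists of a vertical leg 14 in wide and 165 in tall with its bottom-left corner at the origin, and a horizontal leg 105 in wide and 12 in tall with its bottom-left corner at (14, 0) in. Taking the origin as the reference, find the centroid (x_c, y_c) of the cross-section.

vertical leg: A = 14 × 165 = 2310.00, centroid at (7.00, 82.50).
horizontal leg: A = 105 × 12 = 1260.00, centroid at (66.50, 6.00).
ΣA = 3570.00 in², ΣAx_c = 99960.00 in³, ΣAy_c = 198135.00 in³.
x_c = 99960.00/3570.00 = 28.00 in; y_c = 198135.00/3570.00 = 55.50 in.

x_c = 28.00 in, y_c = 55.50 in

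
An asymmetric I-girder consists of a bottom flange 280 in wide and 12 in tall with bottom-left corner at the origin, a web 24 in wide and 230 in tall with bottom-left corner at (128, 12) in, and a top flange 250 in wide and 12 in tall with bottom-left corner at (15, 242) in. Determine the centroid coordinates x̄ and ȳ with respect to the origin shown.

x̄ = 140.00 in, ȳ = 123.33 in

bottom flange: A = 280 × 12 = 3360.00, centroid at (140.00, 6.00).
web: A = 24 × 230 = 5520.00, centroid at (140.00, 127.00).
top flange: A = 250 × 12 = 3000.00, centroid at (140.00, 248.00).
ΣA = 11880.00 in², ΣAx̄ = 1663200.00 in³, ΣAȳ = 1465200.00 in³.
x̄ = 1663200.00/11880.00 = 140.00 in; ȳ = 1465200.00/11880.00 = 123.33 in.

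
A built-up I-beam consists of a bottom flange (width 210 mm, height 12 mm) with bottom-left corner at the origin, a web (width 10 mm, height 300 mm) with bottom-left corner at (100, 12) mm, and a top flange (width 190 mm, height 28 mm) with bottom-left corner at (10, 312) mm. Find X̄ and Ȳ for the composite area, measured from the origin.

bottom flange: A = 210 × 12 = 2520.00, centroid at (105.00, 6.00).
web: A = 10 × 300 = 3000.00, centroid at (105.00, 162.00).
top flange: A = 190 × 28 = 5320.00, centroid at (105.00, 326.00).
ΣA = 10840.00 mm², ΣAX̄ = 1138200.00 mm³, ΣAȲ = 2235440.00 mm³.
X̄ = 1138200.00/10840.00 = 105.00 mm; Ȳ = 2235440.00/10840.00 = 206.22 mm.

X̄ = 105.00 mm, Ȳ = 206.22 mm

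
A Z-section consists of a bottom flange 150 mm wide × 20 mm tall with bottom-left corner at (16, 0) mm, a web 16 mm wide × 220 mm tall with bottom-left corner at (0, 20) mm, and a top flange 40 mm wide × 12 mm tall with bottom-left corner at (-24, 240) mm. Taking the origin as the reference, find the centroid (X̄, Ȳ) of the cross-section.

bottom flange: A = 150 × 20 = 3000.00, centroid at (91.00, 10.00).
web: A = 16 × 220 = 3520.00, centroid at (8.00, 130.00).
top flange: A = 40 × 12 = 480.00, centroid at (-4.00, 246.00).
ΣA = 7000.00 mm²
ΣAX̄ = (3000.00)(91.00) + (3520.00)(8.00) + (480.00)(-4.00) = 299240.00 mm³
ΣAȲ = (3000.00)(10.00) + (3520.00)(130.00) + (480.00)(246.00) = 605680.00 mm³
X̄ = 299240.00 / 7000.00 = 42.75 mm
Ȳ = 605680.00 / 7000.00 = 86.53 mm

X̄ = 42.75 mm, Ȳ = 86.53 mm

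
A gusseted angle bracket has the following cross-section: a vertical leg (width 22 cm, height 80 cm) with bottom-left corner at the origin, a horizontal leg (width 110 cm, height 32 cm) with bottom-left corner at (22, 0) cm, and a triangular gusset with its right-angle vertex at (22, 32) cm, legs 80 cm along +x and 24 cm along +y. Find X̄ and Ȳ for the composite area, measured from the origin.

vertical leg: A = 22 × 80 = 1760.00, centroid at (11.00, 40.00).
horizontal leg: A = 110 × 32 = 3520.00, centroid at (77.00, 16.00).
gusset: A = ½·80·24 = 960.00, centroid at (48.67, 40.00).
ΣA = 6240.00 cm²
ΣAX̄ = (1760.00)(11.00) + (3520.00)(77.00) + (960.00)(48.67) = 337120.00 cm³
ΣAȲ = (1760.00)(40.00) + (3520.00)(16.00) + (960.00)(40.00) = 165120.00 cm³
X̄ = 337120.00 / 6240.00 = 54.03 cm
Ȳ = 165120.00 / 6240.00 = 26.46 cm

X̄ = 54.03 cm, Ȳ = 26.46 cm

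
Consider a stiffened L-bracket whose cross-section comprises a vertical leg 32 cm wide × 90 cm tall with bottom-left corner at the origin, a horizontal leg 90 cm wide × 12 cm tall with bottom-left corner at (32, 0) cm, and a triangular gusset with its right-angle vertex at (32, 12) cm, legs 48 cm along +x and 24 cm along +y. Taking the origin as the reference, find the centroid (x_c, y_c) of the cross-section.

Part | A | x̄ᵢ | ȳᵢ | A·x̄ᵢ | A·ȳᵢ
vertical leg | 2880.00 | 16.00 | 45.00 | 46080.00 | 129600.00
horizontal leg | 1080.00 | 77.00 | 6.00 | 83160.00 | 6480.00
gusset | 576.00 | 48.00 | 20.00 | 27648.00 | 11520.00
Σ | 4536.00 |  |  | 156888.00 | 147600.00
x_c = 156888.00 / 4536.00 = 34.59 cm
y_c = 147600.00 / 4536.00 = 32.54 cm

x_c = 34.59 cm, y_c = 32.54 cm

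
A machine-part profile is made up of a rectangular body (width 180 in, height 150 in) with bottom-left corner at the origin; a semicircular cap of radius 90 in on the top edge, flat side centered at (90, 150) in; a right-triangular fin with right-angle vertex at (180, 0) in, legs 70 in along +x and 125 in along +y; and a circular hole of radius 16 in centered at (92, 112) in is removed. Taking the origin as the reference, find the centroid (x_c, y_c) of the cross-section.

Part | A | x̄ᵢ | ȳᵢ | A·x̄ᵢ | A·ȳᵢ
rectangular body | 27000.00 | 90.00 | 75.00 | 2430000.00 | 2025000.00
semicircular top | 12723.45 | 90.00 | 188.20 | 1145110.52 | 2394517.54
triangular fin | 4375.00 | 203.33 | 41.67 | 889583.33 | 182291.67
hole | -804.25 | 92.00 | 112.00 | -73990.79 | -90075.74
Σ | 43294.20 |  |  | 4390703.07 | 4511733.46
x_c = 4390703.07 / 43294.20 = 101.42 in
y_c = 4511733.46 / 43294.20 = 104.21 in

x_c = 101.42 in, y_c = 104.21 in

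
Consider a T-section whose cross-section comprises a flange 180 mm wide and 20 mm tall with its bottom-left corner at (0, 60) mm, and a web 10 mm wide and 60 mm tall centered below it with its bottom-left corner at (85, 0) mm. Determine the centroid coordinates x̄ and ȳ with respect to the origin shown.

x̄ = 90.00 mm, ȳ = 64.29 mm

web: A = 10 × 60 = 600.00, centroid at (90.00, 30.00).
flange: A = 180 × 20 = 3600.00, centroid at (90.00, 70.00).
ΣA = 4200.00 mm²
ΣAx̄ = (600.00)(90.00) + (3600.00)(90.00) = 378000.00 mm³
ΣAȳ = (600.00)(30.00) + (3600.00)(70.00) = 270000.00 mm³
x̄ = 378000.00 / 4200.00 = 90.00 mm
ȳ = 270000.00 / 4200.00 = 64.29 mm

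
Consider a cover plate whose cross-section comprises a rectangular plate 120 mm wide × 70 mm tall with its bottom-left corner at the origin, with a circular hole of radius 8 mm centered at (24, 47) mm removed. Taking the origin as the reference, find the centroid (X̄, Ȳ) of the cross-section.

plate: A = 120 × 70 = 8400.00, centroid at (60.00, 35.00).
hole: A = −π·8² = -201.06, centroid at (24.00, 47.00).
ΣA = 8198.94 mm², ΣAX̄ = 499174.51 mm³, ΣAȲ = 284550.09 mm³.
X̄ = 499174.51/8198.94 = 60.88 mm; Ȳ = 284550.09/8198.94 = 34.71 mm.

X̄ = 60.88 mm, Ȳ = 34.71 mm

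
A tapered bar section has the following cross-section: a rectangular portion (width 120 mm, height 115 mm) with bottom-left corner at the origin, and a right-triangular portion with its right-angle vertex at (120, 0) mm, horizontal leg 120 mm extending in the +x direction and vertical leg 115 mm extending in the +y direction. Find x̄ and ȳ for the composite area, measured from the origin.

rectangular portion: A = 120 × 115 = 13800.00, centroid at (60.00, 57.50).
triangular portion: A = ½·120·115 = 6900.00, centroid at (160.00, 38.33).
ΣA = 20700.00 mm², ΣAx̄ = 1932000.00 mm³, ΣAȳ = 1058000.00 mm³.
x̄ = 1932000.00/20700.00 = 93.33 mm; ȳ = 1058000.00/20700.00 = 51.11 mm.

x̄ = 93.33 mm, ȳ = 51.11 mm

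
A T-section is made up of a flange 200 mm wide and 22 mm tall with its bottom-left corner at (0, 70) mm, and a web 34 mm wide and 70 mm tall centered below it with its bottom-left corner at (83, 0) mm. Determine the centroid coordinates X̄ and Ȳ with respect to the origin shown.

web: A = 34 × 70 = 2380.00, centroid at (100.00, 35.00).
flange: A = 200 × 22 = 4400.00, centroid at (100.00, 81.00).
ΣA = 6780.00 mm²
ΣAX̄ = (2380.00)(100.00) + (4400.00)(100.00) = 678000.00 mm³
ΣAȲ = (2380.00)(35.00) + (4400.00)(81.00) = 439700.00 mm³
X̄ = 678000.00 / 6780.00 = 100.00 mm
Ȳ = 439700.00 / 6780.00 = 64.85 mm

X̄ = 100.00 mm, Ȳ = 64.85 mm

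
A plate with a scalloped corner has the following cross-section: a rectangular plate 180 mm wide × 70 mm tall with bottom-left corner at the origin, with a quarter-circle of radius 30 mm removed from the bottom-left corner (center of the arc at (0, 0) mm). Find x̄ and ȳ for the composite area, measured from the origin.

plate: A = 180 × 70 = 12600.00, centroid at (90.00, 35.00).
removed quarter-circle: A = −¼π·30² = -706.86, centroid at (12.73, 12.73).
ΣA = 11893.14 mm², ΣAx̄ = 1125000.00 mm³, ΣAȳ = 432000.00 mm³.
x̄ = 1125000.00/11893.14 = 94.59 mm; ȳ = 432000.00/11893.14 = 36.32 mm.

x̄ = 94.59 mm, ȳ = 36.32 mm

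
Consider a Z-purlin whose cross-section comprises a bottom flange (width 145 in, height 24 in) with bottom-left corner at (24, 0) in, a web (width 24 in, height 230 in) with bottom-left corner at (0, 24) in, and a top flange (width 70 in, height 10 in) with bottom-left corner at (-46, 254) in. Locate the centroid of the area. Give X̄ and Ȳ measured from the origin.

Part | A | x̄ᵢ | ȳᵢ | A·x̄ᵢ | A·ȳᵢ
bottom flange | 3480.00 | 96.50 | 12.00 | 335820.00 | 41760.00
web | 5520.00 | 12.00 | 139.00 | 66240.00 | 767280.00
top flange | 700.00 | -11.00 | 259.00 | -7700.00 | 181300.00
Σ | 9700.00 |  |  | 394360.00 | 990340.00
X̄ = 394360.00 / 9700.00 = 40.66 in
Ȳ = 990340.00 / 9700.00 = 102.10 in

X̄ = 40.66 in, Ȳ = 102.10 in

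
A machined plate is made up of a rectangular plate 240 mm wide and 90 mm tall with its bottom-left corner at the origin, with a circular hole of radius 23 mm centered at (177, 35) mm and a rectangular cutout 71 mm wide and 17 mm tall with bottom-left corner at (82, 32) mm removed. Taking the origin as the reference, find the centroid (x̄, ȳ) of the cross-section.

Part | A | x̄ᵢ | ȳᵢ | A·x̄ᵢ | A·ȳᵢ
plate | 21600.00 | 120.00 | 45.00 | 2592000.00 | 972000.00
hole 1 | -1661.90 | 177.00 | 35.00 | -294156.74 | -58166.59
hole 2 | -1207.00 | 117.50 | 40.50 | -141822.50 | -48883.50
Σ | 18731.10 |  |  | 2156020.76 | 864949.91
x̄ = 2156020.76 / 18731.10 = 115.10 mm
ȳ = 864949.91 / 18731.10 = 46.18 mm

x̄ = 115.10 mm, ȳ = 46.18 mm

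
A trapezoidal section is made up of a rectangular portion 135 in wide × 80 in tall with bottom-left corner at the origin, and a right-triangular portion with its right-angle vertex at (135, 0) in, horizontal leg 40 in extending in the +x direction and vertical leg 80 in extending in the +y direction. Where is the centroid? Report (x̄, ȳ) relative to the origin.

x̄ = 77.93 in, ȳ = 38.28 in

Part | A | x̄ᵢ | ȳᵢ | A·x̄ᵢ | A·ȳᵢ
rectangular portion | 10800.00 | 67.50 | 40.00 | 729000.00 | 432000.00
triangular portion | 1600.00 | 148.33 | 26.67 | 237333.33 | 42666.67
Σ | 12400.00 |  |  | 966333.33 | 474666.67
x̄ = 966333.33 / 12400.00 = 77.93 in
ȳ = 474666.67 / 12400.00 = 38.28 in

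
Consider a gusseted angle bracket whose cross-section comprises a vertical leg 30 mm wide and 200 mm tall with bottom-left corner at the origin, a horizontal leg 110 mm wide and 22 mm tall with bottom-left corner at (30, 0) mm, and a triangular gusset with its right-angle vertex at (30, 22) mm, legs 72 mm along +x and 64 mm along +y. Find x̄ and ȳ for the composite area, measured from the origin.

x̄ = 39.18 mm, ȳ = 67.74 mm

vertical leg: A = 30 × 200 = 6000.00, centroid at (15.00, 100.00).
horizontal leg: A = 110 × 22 = 2420.00, centroid at (85.00, 11.00).
gusset: A = ½·72·64 = 2304.00, centroid at (54.00, 43.33).
ΣA = 10724.00 mm², ΣAx̄ = 420116.00 mm³, ΣAȳ = 726460.00 mm³.
x̄ = 420116.00/10724.00 = 39.18 mm; ȳ = 726460.00/10724.00 = 67.74 mm.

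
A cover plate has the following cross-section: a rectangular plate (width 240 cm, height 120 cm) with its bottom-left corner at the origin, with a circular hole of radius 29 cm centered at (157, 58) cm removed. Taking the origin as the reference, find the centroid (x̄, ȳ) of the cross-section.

x̄ = 116.26 cm, ȳ = 60.20 cm

plate: A = 240 × 120 = 28800.00, centroid at (120.00, 60.00).
hole: A = −π·29² = -2642.08, centroid at (157.00, 58.00).
ΣA = 26157.92 cm², ΣAx̄ = 3041193.53 cm³, ΣAȳ = 1574759.39 cm³.
x̄ = 3041193.53/26157.92 = 116.26 cm; ȳ = 1574759.39/26157.92 = 60.20 cm.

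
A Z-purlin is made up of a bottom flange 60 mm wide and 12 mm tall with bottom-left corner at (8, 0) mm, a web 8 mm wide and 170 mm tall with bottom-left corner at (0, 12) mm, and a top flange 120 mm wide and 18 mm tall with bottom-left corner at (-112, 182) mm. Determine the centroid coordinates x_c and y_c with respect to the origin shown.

x_c = -18.75 mm, y_c = 129.43 mm

Part | A | x̄ᵢ | ȳᵢ | A·x̄ᵢ | A·ȳᵢ
bottom flange | 720.00 | 38.00 | 6.00 | 27360.00 | 4320.00
web | 1360.00 | 4.00 | 97.00 | 5440.00 | 131920.00
top flange | 2160.00 | -52.00 | 191.00 | -112320.00 | 412560.00
Σ | 4240.00 |  |  | -79520.00 | 548800.00
x_c = -79520.00 / 4240.00 = -18.75 mm
y_c = 548800.00 / 4240.00 = 129.43 mm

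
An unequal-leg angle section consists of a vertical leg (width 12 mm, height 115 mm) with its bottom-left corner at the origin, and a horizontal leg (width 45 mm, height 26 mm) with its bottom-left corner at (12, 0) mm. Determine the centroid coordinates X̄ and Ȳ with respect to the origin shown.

vertical leg: A = 12 × 115 = 1380.00, centroid at (6.00, 57.50).
horizontal leg: A = 45 × 26 = 1170.00, centroid at (34.50, 13.00).
ΣA = 2550.00 mm², ΣAX̄ = 48645.00 mm³, ΣAȲ = 94560.00 mm³.
X̄ = 48645.00/2550.00 = 19.08 mm; Ȳ = 94560.00/2550.00 = 37.08 mm.

X̄ = 19.08 mm, Ȳ = 37.08 mm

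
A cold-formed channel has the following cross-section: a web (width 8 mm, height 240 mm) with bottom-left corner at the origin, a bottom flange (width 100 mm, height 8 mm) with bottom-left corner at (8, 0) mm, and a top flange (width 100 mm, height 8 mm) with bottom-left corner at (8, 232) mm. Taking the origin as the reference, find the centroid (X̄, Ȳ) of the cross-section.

X̄ = 28.55 mm, Ȳ = 120.00 mm

web: A = 8 × 240 = 1920.00, centroid at (4.00, 120.00).
bottom flange: A = 100 × 8 = 800.00, centroid at (58.00, 4.00).
top flange: A = 100 × 8 = 800.00, centroid at (58.00, 236.00).
ΣA = 3520.00 mm²
ΣAX̄ = (1920.00)(4.00) + (800.00)(58.00) + (800.00)(58.00) = 100480.00 mm³
ΣAȲ = (1920.00)(120.00) + (800.00)(4.00) + (800.00)(236.00) = 422400.00 mm³
X̄ = 100480.00 / 3520.00 = 28.55 mm
Ȳ = 422400.00 / 3520.00 = 120.00 mm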